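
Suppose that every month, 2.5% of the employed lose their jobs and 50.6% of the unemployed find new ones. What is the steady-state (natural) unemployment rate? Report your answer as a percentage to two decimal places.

Steady-state unemployment rate ≈ 4.71%.

At steady state the flows balance: s·E = f·U, so U/(E+U) = s/(s+f).
u* = 2.5 / (2.5 + 50.6) = 2.5 / 53.10 = 4.71%.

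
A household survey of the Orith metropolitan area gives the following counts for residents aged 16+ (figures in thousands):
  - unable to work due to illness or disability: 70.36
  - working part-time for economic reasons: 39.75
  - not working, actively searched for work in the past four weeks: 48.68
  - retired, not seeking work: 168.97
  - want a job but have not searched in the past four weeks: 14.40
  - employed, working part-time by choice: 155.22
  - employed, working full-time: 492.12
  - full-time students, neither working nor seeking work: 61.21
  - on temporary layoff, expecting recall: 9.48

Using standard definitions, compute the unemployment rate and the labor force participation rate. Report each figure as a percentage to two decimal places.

Employed = 39.75 + 155.22 + 492.12 = 687.09 thousand (anyone who worked, including part-time for economic reasons, counts as employed).
Unemployed = 48.68 + 9.48 = 58.16 thousand (jobless and actively searching, or on temporary layoff).
Labor force = 687.09 + 58.16 = 745.25 thousand.
Not in labor force = 70.36 + 168.97 + 14.40 + 61.21 = 314.94 thousand (those not working and not actively searching are outside the labor force — including those who want a job but have given up searching).
Civilian working-age population = 745.25 + 314.94 = 1,060.19 thousand.
Unemployment rate = 58.16 / 745.25 = 7.80%.
Labor force participation rate = 745.25 / 1,060.19 = 70.29%.

Unemployment rate ≈ 7.80%; labor force participation rate ≈ 70.29%.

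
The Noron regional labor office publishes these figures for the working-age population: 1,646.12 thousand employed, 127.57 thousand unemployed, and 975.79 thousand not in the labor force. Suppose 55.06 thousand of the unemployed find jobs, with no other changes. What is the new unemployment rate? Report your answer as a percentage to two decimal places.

Initially, labor force = 1,646.12 + 127.57 = 1,773.69 thousand, so u = 127.57/1,773.69 = 7.19%.
After the change, unemployed falls and employed rises by 55.06; labor force unchanged → E = 1,701.18, U = 72.51, labor force = 1,773.69 thousand.
New unemployment rate = 72.51 / 1,773.69 = 4.09%.

New unemployment rate ≈ 4.09%.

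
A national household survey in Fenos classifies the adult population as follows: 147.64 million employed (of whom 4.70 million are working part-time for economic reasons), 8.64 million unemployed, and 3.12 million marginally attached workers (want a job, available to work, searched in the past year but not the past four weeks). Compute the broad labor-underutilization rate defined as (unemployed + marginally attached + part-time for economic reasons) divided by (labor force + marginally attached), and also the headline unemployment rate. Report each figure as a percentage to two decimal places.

Broad underutilization rate ≈ 10.33%; headline unemployment rate ≈ 5.53%.

Labor force = 147.64 + 8.64 = 156.28 million.
Numerator = 8.64 + 3.12 + 4.70 = 16.46 million.
Denominator = 156.28 + 3.12 = 159.40 million.
Broad rate = 16.46 / 159.40 = 10.33%.
Headline unemployment rate = 8.64 / 156.28 = 5.53%.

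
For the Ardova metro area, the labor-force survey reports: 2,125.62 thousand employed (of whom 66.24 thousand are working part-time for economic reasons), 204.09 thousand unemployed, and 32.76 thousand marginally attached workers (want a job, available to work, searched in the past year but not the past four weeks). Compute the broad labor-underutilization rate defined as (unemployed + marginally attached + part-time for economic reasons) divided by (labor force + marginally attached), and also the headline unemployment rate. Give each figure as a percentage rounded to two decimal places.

Labor force = 2,125.62 + 204.09 = 2,329.71 thousand.
Numerator = 204.09 + 32.76 + 66.24 = 303.09 thousand.
Denominator = 2,329.71 + 32.76 = 2,362.47 thousand.
Broad rate = 303.09 / 2,362.47 = 12.83%.
Headline unemployment rate = 204.09 / 2,329.71 = 8.76%.

Broad underutilization rate ≈ 12.83%; headline unemployment rate ≈ 8.76%.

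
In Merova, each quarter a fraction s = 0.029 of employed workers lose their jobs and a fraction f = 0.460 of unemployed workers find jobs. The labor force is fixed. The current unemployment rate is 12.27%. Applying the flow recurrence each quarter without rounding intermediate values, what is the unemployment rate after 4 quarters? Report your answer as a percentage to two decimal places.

With a fixed labor force, u_{t+1} = u_t + s·(1−u_t) − f·u_t = u_t·(1−s−f) + s.
Here 1−s−f = 0.511 and s = 0.029.
u_1 = 0.122700 × 0.511 + 0.029 = 0.091700.
u_2 = 0.091700 × 0.511 + 0.029 = 0.075859.
u_3 = 0.075859 × 0.511 + 0.029 = 0.067764.
u_4 = 0.067764 × 0.511 + 0.029 = 0.063627.

Unemployment rate after four quarters ≈ 6.36%.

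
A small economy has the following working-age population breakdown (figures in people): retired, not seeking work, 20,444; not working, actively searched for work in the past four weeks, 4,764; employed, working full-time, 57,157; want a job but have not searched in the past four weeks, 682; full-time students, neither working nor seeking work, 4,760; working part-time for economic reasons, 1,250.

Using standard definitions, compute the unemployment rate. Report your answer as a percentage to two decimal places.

Unemployment rate ≈ 7.54%.

Employed = 57,157 + 1,250 = 58,407 (anyone who worked, including part-time for economic reasons, counts as employed).
Unemployed = 4,764.
Labor force = 58,407 + 4,764 = 63,171.
Unemployment rate = 4,764 / 63,171 = 7.54%.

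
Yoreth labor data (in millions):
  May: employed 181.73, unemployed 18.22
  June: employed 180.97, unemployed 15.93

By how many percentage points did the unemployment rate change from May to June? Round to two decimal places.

May: labor force = 181.73 + 18.22 = 199.95; u = 18.22/199.95 = 9.11%.
June: labor force = 180.97 + 15.93 = 196.90; u = 15.93/196.90 = 8.09%.
Change = 8.09% − 9.11% = −1.02 pp.

The unemployment rate changed by −1.02 percentage points.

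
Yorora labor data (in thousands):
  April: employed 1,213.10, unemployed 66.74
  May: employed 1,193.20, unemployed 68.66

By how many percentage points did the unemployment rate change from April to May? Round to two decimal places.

April: labor force = 1,213.10 + 66.74 = 1,279.84; u = 66.74/1,279.84 = 5.21%.
May: labor force = 1,193.20 + 68.66 = 1,261.86; u = 68.66/1,261.86 = 5.44%.
Change = 5.44% − 5.21% = +0.23 pp.

The unemployment rate changed by +0.23 percentage points.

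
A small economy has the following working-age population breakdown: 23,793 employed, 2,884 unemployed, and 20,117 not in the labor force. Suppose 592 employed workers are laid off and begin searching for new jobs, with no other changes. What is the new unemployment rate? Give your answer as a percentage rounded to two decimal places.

New unemployment rate ≈ 13.03%.

Initially, labor force = 23,793 + 2,884 = 26,677, so u = 2,884/26,677 = 10.81%.
After the change, employed falls and unemployed rises by 592; labor force unchanged → E = 23,201, U = 3,476, labor force = 26,677.
New unemployment rate = 3,476 / 26,677 = 13.03%.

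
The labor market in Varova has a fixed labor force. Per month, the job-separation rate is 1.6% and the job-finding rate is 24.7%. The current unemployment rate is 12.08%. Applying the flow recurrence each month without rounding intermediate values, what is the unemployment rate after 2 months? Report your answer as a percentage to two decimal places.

Unemployment rate after two months ≈ 9.34%.

With a fixed labor force, u_{t+1} = u_t + s·(1−u_t) − f·u_t = u_t·(1−s−f) + s.
Here 1−s−f = 0.737 and s = 0.016.
u_1 = 0.120800 × 0.737 + 0.016 = 0.105030.
u_2 = 0.105030 × 0.737 + 0.016 = 0.093407.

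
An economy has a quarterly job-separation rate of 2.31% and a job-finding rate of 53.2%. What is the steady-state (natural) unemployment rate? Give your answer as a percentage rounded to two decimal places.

Steady-state unemployment rate ≈ 4.16%.

At steady state the flows balance: s·E = f·U, so U/(E+U) = s/(s+f).
u* = 2.31 / (2.31 + 53.2) = 2.31 / 55.51 = 4.16%.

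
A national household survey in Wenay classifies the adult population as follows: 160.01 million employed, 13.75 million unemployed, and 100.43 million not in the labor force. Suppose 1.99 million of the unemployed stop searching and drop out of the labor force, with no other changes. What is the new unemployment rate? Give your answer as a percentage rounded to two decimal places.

Initially, labor force = 160.01 + 13.75 = 173.76 million, so u = 13.75/173.76 = 7.91%.
After the change, unemployed and labor force both fall by 1.99 → E = 160.01, U = 11.76, labor force = 171.77 million.
New unemployment rate = 11.76 / 171.77 = 6.85%.

New unemployment rate ≈ 6.85%.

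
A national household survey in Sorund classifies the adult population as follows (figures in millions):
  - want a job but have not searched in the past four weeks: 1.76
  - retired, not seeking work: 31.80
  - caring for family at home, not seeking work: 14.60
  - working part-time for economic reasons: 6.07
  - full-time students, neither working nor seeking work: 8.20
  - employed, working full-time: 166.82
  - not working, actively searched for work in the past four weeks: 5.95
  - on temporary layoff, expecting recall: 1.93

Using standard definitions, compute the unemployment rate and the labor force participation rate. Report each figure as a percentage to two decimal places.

Employed = 6.07 + 166.82 = 172.89 million (anyone who worked, including part-time for economic reasons, counts as employed).
Unemployed = 5.95 + 1.93 = 7.88 million (jobless and actively searching, or on temporary layoff).
Labor force = 172.89 + 7.88 = 180.77 million.
Not in labor force = 1.76 + 31.80 + 14.60 + 8.20 = 56.36 million (those not working and not actively searching are outside the labor force — including those who want a job but have given up searching).
Civilian working-age population = 180.77 + 56.36 = 237.13 million.
Unemployment rate = 7.88 / 180.77 = 4.36%.
Labor force participation rate = 180.77 / 237.13 = 76.23%.

Unemployment rate ≈ 4.36%; labor force participation rate ≈ 76.23%.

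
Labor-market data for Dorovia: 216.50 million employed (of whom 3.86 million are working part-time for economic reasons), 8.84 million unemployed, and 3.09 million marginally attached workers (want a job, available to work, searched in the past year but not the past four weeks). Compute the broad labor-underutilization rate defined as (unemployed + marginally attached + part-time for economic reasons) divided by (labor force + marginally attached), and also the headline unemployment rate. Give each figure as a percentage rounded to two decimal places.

Broad underutilization rate ≈ 6.91%; headline unemployment rate ≈ 3.92%.

Labor force = 216.50 + 8.84 = 225.34 million.
Numerator = 8.84 + 3.09 + 3.86 = 15.79 million.
Denominator = 225.34 + 3.09 = 228.43 million.
Broad rate = 15.79 / 228.43 = 6.91%.
Headline unemployment rate = 8.84 / 225.34 = 3.92%.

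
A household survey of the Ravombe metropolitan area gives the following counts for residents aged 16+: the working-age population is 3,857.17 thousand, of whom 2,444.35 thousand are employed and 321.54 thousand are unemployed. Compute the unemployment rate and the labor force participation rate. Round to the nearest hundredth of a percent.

Labor force = employed + unemployed = 2,444.35 + 321.54 = 2,765.89 thousand.
Unemployment rate = 321.54 / 2,765.89 = 11.63%.
Labor force participation rate = 2,765.89 / 3,857.17 = 71.71%.

Unemployment rate ≈ 11.63%; labor force participation rate ≈ 71.71%.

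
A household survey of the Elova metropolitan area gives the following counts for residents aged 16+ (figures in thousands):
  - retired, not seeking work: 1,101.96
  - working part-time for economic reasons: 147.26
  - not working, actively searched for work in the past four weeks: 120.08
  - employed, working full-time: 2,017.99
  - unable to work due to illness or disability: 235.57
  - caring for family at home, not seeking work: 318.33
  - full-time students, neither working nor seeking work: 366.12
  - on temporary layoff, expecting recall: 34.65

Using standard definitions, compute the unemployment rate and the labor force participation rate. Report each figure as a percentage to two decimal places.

Employed = 147.26 + 2,017.99 = 2,165.25 thousand (anyone who worked, including part-time for economic reasons, counts as employed).
Unemployed = 120.08 + 34.65 = 154.73 thousand (jobless and actively searching, or on temporary layoff).
Labor force = 2,165.25 + 154.73 = 2,319.98 thousand.
Not in labor force = 1,101.96 + 235.57 + 318.33 + 366.12 = 2,021.98 thousand (those not working and not actively searching are outside the labor force).
Civilian working-age population = 2,319.98 + 2,021.98 = 4,341.96 thousand.
Unemployment rate = 154.73 / 2,319.98 = 6.67%.
Labor force participation rate = 2,319.98 / 4,341.96 = 53.43%.

Unemployment rate ≈ 6.67%; labor force participation rate ≈ 53.43%.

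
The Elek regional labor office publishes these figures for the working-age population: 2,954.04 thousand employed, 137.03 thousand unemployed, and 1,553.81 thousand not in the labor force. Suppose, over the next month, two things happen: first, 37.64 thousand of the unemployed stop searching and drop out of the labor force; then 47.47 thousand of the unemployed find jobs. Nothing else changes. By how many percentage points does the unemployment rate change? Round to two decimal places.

The unemployment rate changes by −2.73 percentage points.

Initially, labor force = 2,954.04 + 137.03 = 3,091.07 thousand, so u = 137.03/3,091.07 = 4.43%.
After the first change, unemployed and labor force both fall by 37.64 → E = 2,954.04, U = 99.39, labor force = 3,053.43 thousand.
After the second change, unemployed falls and employed rises by 47.47; labor force unchanged → E = 3,001.51, U = 51.92, labor force = 3,053.43 thousand.
New unemployment rate = 51.92 / 3,053.43 = 1.70%.
Change = 1.70% − 4.43% = −2.73 percentage points.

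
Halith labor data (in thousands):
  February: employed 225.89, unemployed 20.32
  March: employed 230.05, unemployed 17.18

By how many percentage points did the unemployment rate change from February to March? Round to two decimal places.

February: labor force = 225.89 + 20.32 = 246.21; u = 20.32/246.21 = 8.25%.
March: labor force = 230.05 + 17.18 = 247.23; u = 17.18/247.23 = 6.95%.
Change = 6.95% − 8.25% = −1.30 pp.

The unemployment rate changed by −1.30 percentage points.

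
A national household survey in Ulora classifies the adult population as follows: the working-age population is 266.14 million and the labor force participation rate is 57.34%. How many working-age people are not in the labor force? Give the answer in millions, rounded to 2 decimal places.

Share not in the labor force = 1 − 0.5734 = 0.4266.
Not in labor force = 0.4266 × 266.14 ≈ 113.54 million.

About 113.54 million are not in the labor force.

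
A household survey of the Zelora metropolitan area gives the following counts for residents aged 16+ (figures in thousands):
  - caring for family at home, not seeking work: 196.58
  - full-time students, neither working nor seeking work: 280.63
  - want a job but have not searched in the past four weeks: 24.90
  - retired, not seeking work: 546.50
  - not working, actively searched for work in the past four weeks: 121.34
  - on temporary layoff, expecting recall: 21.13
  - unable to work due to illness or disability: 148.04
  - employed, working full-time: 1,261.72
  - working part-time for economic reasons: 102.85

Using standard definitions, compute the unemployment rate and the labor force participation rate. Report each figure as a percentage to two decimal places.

Unemployment rate ≈ 9.45%; labor force participation rate ≈ 55.74%.

Employed = 1,261.72 + 102.85 = 1,364.57 thousand (anyone who worked, including part-time for economic reasons, counts as employed).
Unemployed = 121.34 + 21.13 = 142.47 thousand (jobless and actively searching, or on temporary layoff).
Labor force = 1,364.57 + 142.47 = 1,507.04 thousand.
Not in labor force = 196.58 + 280.63 + 24.90 + 546.50 + 148.04 = 1,196.65 thousand (those not working and not actively searching are outside the labor force — including those who want a job but have given up searching).
Civilian working-age population = 1,507.04 + 1,196.65 = 2,703.69 thousand.
Unemployment rate = 142.47 / 1,507.04 = 9.45%.
Labor force participation rate = 1,507.04 / 2,703.69 = 55.74%.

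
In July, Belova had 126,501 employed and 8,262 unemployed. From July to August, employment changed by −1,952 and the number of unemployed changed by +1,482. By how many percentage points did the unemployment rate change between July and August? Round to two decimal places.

The unemployment rate changed by +1.13 percentage points.

July: labor force = 126,501 + 8,262 = 134,763; u = 8,262/134,763 = 6.13%.
August: labor force = 124,549 + 9,744 = 134,293; u = 9,744/134,293 = 7.26%.
Change = 7.26% − 6.13% = +1.13 pp.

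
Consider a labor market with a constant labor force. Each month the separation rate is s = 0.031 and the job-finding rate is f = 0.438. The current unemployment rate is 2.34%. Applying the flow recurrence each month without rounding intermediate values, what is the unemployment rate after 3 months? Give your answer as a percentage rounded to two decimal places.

Unemployment rate after three months ≈ 5.97%.

With a fixed labor force, u_{t+1} = u_t + s·(1−u_t) − f·u_t = u_t·(1−s−f) + s.
Here 1−s−f = 0.531 and s = 0.031.
u_1 = 0.023400 × 0.531 + 0.031 = 0.043425.
u_2 = 0.043425 × 0.531 + 0.031 = 0.054059.
u_3 = 0.054059 × 0.531 + 0.031 = 0.059705.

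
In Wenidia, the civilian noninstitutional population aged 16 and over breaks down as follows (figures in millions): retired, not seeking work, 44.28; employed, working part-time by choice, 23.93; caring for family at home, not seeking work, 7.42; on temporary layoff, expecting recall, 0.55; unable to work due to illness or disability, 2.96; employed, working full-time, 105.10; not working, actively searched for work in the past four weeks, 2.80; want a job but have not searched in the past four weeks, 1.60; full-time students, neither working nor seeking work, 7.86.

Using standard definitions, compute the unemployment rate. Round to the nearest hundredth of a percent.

Unemployment rate ≈ 2.53%.

Employed = 23.93 + 105.10 = 129.03 million.
Unemployed = 0.55 + 2.80 = 3.35 million (jobless and actively searching, or on temporary layoff).
Labor force = 129.03 + 3.35 = 132.38 million.
Unemployment rate = 3.35 / 132.38 = 2.53%.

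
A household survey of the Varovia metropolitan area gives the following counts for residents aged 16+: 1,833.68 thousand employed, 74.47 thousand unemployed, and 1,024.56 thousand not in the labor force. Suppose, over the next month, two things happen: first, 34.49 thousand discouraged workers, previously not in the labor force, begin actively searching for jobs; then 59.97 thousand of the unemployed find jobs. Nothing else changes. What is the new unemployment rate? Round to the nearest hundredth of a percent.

New unemployment rate ≈ 2.52%.

Initially, labor force = 1,833.68 + 74.47 = 1,908.15 thousand, so u = 74.47/1,908.15 = 3.90%.
After the first change, unemployed and labor force both rise by 34.49 → E = 1,833.68, U = 108.96, labor force = 1,942.64 thousand.
After the second change, unemployed falls and employed rises by 59.97; labor force unchanged → E = 1,893.65, U = 48.99, labor force = 1,942.64 thousand.
New unemployment rate = 48.99 / 1,942.64 = 2.52%.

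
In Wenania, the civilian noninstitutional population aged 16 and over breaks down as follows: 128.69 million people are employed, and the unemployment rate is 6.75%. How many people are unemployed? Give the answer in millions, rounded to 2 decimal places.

About 9.32 million are unemployed.

Let U be the number unemployed. The labor force is E + U, and U/(E+U) = 0.0675.
So U = 0.0675 × 128.69 / (1 − 0.0675) = 8.6866 / 0.9325 ≈ 9.32 million.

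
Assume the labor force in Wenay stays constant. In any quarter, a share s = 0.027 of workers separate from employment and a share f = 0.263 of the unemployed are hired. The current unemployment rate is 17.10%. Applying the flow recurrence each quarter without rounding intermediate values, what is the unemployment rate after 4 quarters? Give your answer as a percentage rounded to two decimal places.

Unemployment rate after four quarters ≈ 11.29%.

With a fixed labor force, u_{t+1} = u_t + s·(1−u_t) − f·u_t = u_t·(1−s−f) + s.
Here 1−s−f = 0.710 and s = 0.027.
u_1 = 0.171000 × 0.710 + 0.027 = 0.148410.
u_2 = 0.148410 × 0.710 + 0.027 = 0.132371.
u_3 = 0.132371 × 0.710 + 0.027 = 0.120983.
u_4 = 0.120983 × 0.710 + 0.027 = 0.112898.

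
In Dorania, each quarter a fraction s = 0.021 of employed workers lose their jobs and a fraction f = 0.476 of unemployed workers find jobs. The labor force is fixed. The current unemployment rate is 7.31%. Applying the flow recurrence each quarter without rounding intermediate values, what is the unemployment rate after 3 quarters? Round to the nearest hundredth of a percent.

Unemployment rate after three quarters ≈ 4.62%.

With a fixed labor force, u_{t+1} = u_t + s·(1−u_t) − f·u_t = u_t·(1−s−f) + s.
Here 1−s−f = 0.503 and s = 0.021.
u_1 = 0.073100 × 0.503 + 0.021 = 0.057769.
u_2 = 0.057769 × 0.503 + 0.021 = 0.050058.
u_3 = 0.050058 × 0.503 + 0.021 = 0.046179.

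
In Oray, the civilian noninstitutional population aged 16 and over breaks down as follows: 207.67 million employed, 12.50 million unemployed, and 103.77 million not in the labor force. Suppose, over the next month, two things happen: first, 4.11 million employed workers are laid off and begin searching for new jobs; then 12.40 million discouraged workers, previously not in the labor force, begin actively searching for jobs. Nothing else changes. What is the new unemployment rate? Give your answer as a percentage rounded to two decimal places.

New unemployment rate ≈ 12.47%.

Initially, labor force = 207.67 + 12.50 = 220.17 million, so u = 12.50/220.17 = 5.68%.
After the first change, employed falls and unemployed rises by 4.11; labor force unchanged → E = 203.56, U = 16.61, labor force = 220.17 million.
After the second change, unemployed and labor force both rise by 12.40 → E = 203.56, U = 29.01, labor force = 232.57 million.
New unemployment rate = 29.01 / 232.57 = 12.47%.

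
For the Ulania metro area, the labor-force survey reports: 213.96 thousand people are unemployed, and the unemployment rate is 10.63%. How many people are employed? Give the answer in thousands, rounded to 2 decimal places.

Labor force = U / u = 213.96 / 0.1063 ≈ 2,012.79 thousand.
Employed = labor force − unemployed = 2,012.79 − 213.96 = 1,798.83 thousand.

About 1,798.83 thousand are employed.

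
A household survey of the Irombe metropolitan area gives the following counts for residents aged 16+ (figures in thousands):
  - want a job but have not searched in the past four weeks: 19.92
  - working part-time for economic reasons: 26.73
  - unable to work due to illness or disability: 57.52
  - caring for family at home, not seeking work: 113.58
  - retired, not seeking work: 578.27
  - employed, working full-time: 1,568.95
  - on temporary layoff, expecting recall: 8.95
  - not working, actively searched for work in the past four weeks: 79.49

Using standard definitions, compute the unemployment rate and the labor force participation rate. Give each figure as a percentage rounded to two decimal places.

Employed = 26.73 + 1,568.95 = 1,595.68 thousand (anyone who worked, including part-time for economic reasons, counts as employed).
Unemployed = 8.95 + 79.49 = 88.44 thousand (jobless and actively searching, or on temporary layoff).
Labor force = 1,595.68 + 88.44 = 1,684.12 thousand.
Not in labor force = 19.92 + 57.52 + 113.58 + 578.27 = 769.29 thousand (those not working and not actively searching are outside the labor force — including those who want a job but have given up searching).
Civilian working-age population = 1,684.12 + 769.29 = 2,453.41 thousand.
Unemployment rate = 88.44 / 1,684.12 = 5.25%.
Labor force participation rate = 1,684.12 / 2,453.41 = 68.64%.

Unemployment rate ≈ 5.25%; labor force participation rate ≈ 68.64%.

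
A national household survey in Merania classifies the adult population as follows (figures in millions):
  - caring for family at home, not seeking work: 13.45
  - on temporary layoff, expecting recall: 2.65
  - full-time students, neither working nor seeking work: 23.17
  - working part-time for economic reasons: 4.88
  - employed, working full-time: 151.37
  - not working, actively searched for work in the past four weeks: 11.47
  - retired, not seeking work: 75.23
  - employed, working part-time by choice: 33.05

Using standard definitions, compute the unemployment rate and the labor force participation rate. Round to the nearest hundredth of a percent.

Employed = 4.88 + 151.37 + 33.05 = 189.30 million (anyone who worked, including part-time for economic reasons, counts as employed).
Unemployed = 2.65 + 11.47 = 14.12 million (jobless and actively searching, or on temporary layoff).
Labor force = 189.30 + 14.12 = 203.42 million.
Not in labor force = 13.45 + 23.17 + 75.23 = 111.85 million (those not working and not actively searching are outside the labor force).
Civilian working-age population = 203.42 + 111.85 = 315.27 million.
Unemployment rate = 14.12 / 203.42 = 6.94%.
Labor force participation rate = 203.42 / 315.27 = 64.52%.

Unemployment rate ≈ 6.94%; labor force participation rate ≈ 64.52%.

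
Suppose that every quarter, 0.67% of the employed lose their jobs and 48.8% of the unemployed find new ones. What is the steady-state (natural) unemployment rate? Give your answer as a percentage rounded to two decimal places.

Steady-state unemployment rate ≈ 1.35%.

At steady state the flows balance: s·E = f·U, so U/(E+U) = s/(s+f).
u* = 0.67 / (0.67 + 48.8) = 0.67 / 49.47 = 1.35%.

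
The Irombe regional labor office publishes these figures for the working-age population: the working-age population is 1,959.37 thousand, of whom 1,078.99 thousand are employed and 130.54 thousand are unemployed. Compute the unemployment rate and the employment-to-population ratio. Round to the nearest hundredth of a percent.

Labor force = employed + unemployed = 1,078.99 + 130.54 = 1,209.53 thousand.
Unemployment rate = 130.54 / 1,209.53 = 10.79%.
Employment-population ratio = 1,078.99 / 1,959.37 = 55.07%.

Unemployment rate ≈ 10.79%; employment-population ratio ≈ 55.07%.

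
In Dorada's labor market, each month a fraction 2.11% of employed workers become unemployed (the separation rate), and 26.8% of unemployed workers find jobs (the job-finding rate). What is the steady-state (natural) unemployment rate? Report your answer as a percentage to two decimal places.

At steady state the flows balance: s·E = f·U, so U/(E+U) = s/(s+f).
u* = 2.11 / (2.11 + 26.8) = 2.11 / 28.91 = 7.30%.

Steady-state unemployment rate ≈ 7.30%.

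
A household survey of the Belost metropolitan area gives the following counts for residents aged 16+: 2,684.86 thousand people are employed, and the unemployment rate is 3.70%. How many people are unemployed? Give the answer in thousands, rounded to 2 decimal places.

Let U be the number unemployed. The labor force is E + U, and U/(E+U) = 0.0370.
So U = 0.0370 × 2,684.86 / (1 − 0.0370) = 99.3398 / 0.9630 ≈ 103.16 thousand.

About 103.16 thousand are unemployed.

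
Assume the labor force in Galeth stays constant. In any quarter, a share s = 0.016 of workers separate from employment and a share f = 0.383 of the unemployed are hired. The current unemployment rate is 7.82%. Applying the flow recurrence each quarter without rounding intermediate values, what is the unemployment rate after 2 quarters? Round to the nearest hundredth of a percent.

With a fixed labor force, u_{t+1} = u_t + s·(1−u_t) − f·u_t = u_t·(1−s−f) + s.
Here 1−s−f = 0.601 and s = 0.016.
u_1 = 0.078200 × 0.601 + 0.016 = 0.062998.
u_2 = 0.062998 × 0.601 + 0.016 = 0.053862.

Unemployment rate after two quarters ≈ 5.39%.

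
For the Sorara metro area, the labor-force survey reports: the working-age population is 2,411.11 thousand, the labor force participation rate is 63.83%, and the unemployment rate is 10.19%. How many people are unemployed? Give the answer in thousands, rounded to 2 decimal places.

About 156.83 thousand are unemployed.

Labor force = 0.6383 × 2,411.11 = 1,539.01 thousand.
Unemployed = 0.1019 × 1,539.01 ≈ 156.83 thousand.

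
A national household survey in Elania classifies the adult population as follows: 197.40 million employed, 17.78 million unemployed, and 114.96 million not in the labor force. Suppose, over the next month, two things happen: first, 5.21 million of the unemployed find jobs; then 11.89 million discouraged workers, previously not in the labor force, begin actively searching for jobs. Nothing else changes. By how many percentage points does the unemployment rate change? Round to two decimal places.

The unemployment rate changes by +2.51 percentage points.

Initially, labor force = 197.40 + 17.78 = 215.18 million, so u = 17.78/215.18 = 8.26%.
After the first change, unemployed falls and employed rises by 5.21; labor force unchanged → E = 202.61, U = 12.57, labor force = 215.18 million.
After the second change, unemployed and labor force both rise by 11.89 → E = 202.61, U = 24.46, labor force = 227.07 million.
New unemployment rate = 24.46 / 227.07 = 10.77%.
Change = 10.77% − 8.26% = +2.51 percentage points.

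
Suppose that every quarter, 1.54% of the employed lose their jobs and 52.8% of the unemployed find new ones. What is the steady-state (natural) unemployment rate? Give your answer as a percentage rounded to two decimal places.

Steady-state unemployment rate ≈ 2.83%.

At steady state the flows balance: s·E = f·U, so U/(E+U) = s/(s+f).
u* = 1.54 / (1.54 + 52.8) = 1.54 / 54.34 = 2.83%.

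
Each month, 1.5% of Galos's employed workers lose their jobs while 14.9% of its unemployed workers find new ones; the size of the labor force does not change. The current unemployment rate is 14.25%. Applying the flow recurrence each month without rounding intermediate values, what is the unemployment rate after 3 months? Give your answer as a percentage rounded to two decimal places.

With a fixed labor force, u_{t+1} = u_t + s·(1−u_t) − f·u_t = u_t·(1−s−f) + s.
Here 1−s−f = 0.836 and s = 0.015.
u_1 = 0.142500 × 0.836 + 0.015 = 0.134130.
u_2 = 0.134130 × 0.836 + 0.015 = 0.127133.
u_3 = 0.127133 × 0.836 + 0.015 = 0.121283.

Unemployment rate after three months ≈ 12.13%.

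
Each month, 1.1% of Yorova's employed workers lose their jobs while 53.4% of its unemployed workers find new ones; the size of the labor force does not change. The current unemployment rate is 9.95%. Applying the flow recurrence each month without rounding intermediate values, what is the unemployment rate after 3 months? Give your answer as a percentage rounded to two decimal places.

With a fixed labor force, u_{t+1} = u_t + s·(1−u_t) − f·u_t = u_t·(1−s−f) + s.
Here 1−s−f = 0.455 and s = 0.011.
u_1 = 0.099500 × 0.455 + 0.011 = 0.056273.
u_2 = 0.056273 × 0.455 + 0.011 = 0.036604.
u_3 = 0.036604 × 0.455 + 0.011 = 0.027655.

Unemployment rate after three months ≈ 2.77%.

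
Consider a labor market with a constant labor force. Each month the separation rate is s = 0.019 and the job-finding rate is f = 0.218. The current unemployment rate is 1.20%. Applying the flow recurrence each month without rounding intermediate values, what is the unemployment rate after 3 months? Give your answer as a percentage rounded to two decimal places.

With a fixed labor force, u_{t+1} = u_t + s·(1−u_t) − f·u_t = u_t·(1−s−f) + s.
Here 1−s−f = 0.763 and s = 0.019.
u_1 = 0.012000 × 0.763 + 0.019 = 0.028156.
u_2 = 0.028156 × 0.763 + 0.019 = 0.040483.
u_3 = 0.040483 × 0.763 + 0.019 = 0.049889.

Unemployment rate after three months ≈ 4.99%.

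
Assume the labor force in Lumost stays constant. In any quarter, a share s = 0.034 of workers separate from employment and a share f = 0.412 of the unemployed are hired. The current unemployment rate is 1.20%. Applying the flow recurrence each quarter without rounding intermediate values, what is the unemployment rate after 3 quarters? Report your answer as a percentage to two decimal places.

Unemployment rate after three quarters ≈ 6.53%.

With a fixed labor force, u_{t+1} = u_t + s·(1−u_t) − f·u_t = u_t·(1−s−f) + s.
Here 1−s−f = 0.554 and s = 0.034.
u_1 = 0.012000 × 0.554 + 0.034 = 0.040648.
u_2 = 0.040648 × 0.554 + 0.034 = 0.056519.
u_3 = 0.056519 × 0.554 + 0.034 = 0.065312.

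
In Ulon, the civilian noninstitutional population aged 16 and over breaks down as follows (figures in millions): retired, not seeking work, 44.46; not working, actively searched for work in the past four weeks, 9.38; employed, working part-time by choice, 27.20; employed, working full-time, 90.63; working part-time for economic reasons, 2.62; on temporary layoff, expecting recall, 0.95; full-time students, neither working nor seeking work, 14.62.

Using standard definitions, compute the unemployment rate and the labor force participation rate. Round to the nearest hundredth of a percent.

Unemployment rate ≈ 7.90%; labor force participation rate ≈ 68.88%.

Employed = 27.20 + 90.63 + 2.62 = 120.45 million (anyone who worked, including part-time for economic reasons, counts as employed).
Unemployed = 9.38 + 0.95 = 10.33 million (jobless and actively searching, or on temporary layoff).
Labor force = 120.45 + 10.33 = 130.78 million.
Not in labor force = 44.46 + 14.62 = 59.08 million (those not working and not actively searching are outside the labor force).
Civilian working-age population = 130.78 + 59.08 = 189.86 million.
Unemployment rate = 10.33 / 130.78 = 7.90%.
Labor force participation rate = 130.78 / 189.86 = 68.88%.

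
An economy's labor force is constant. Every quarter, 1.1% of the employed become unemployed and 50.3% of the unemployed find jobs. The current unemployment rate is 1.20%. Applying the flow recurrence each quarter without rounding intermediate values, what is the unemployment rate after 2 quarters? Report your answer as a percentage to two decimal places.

Unemployment rate after two quarters ≈ 1.92%.

With a fixed labor force, u_{t+1} = u_t + s·(1−u_t) − f·u_t = u_t·(1−s−f) + s.
Here 1−s−f = 0.486 and s = 0.011.
u_1 = 0.012000 × 0.486 + 0.011 = 0.016832.
u_2 = 0.016832 × 0.486 + 0.011 = 0.019180.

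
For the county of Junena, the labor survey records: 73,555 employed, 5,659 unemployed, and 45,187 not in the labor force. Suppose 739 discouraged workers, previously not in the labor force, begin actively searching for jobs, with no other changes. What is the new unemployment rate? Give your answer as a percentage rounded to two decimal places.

Initially, labor force = 73,555 + 5,659 = 79,214, so u = 5,659/79,214 = 7.14%.
After the change, unemployed and labor force both rise by 739 → E = 73,555, U = 6,398, labor force = 79,953.
New unemployment rate = 6,398 / 79,953 = 8.00%.

New unemployment rate ≈ 8.00%.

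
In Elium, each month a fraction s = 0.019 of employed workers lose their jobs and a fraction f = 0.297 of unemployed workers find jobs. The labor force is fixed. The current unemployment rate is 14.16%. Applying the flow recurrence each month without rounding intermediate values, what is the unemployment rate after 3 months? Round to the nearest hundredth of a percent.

Unemployment rate after three months ≈ 8.62%.

With a fixed labor force, u_{t+1} = u_t + s·(1−u_t) − f·u_t = u_t·(1−s−f) + s.
Here 1−s−f = 0.684 and s = 0.019.
u_1 = 0.141600 × 0.684 + 0.019 = 0.115854.
u_2 = 0.115854 × 0.684 + 0.019 = 0.098244.
u_3 = 0.098244 × 0.684 + 0.019 = 0.086199.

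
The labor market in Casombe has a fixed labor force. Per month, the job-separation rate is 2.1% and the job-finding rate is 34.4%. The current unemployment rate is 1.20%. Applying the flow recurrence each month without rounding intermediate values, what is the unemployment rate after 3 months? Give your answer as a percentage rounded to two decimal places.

With a fixed labor force, u_{t+1} = u_t + s·(1−u_t) − f·u_t = u_t·(1−s−f) + s.
Here 1−s−f = 0.635 and s = 0.021.
u_1 = 0.012000 × 0.635 + 0.021 = 0.028620.
u_2 = 0.028620 × 0.635 + 0.021 = 0.039174.
u_3 = 0.039174 × 0.635 + 0.021 = 0.045875.

Unemployment rate after three months ≈ 4.59%.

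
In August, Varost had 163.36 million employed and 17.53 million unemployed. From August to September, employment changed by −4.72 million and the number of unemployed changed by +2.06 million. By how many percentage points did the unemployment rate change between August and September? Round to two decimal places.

August: labor force = 163.36 + 17.53 = 180.89; u = 17.53/180.89 = 9.69%.
September: labor force = 158.64 + 19.59 = 178.23; u = 19.59/178.23 = 10.99%.
Change = 10.99% − 9.69% = +1.30 pp.

The unemployment rate changed by +1.30 percentage points.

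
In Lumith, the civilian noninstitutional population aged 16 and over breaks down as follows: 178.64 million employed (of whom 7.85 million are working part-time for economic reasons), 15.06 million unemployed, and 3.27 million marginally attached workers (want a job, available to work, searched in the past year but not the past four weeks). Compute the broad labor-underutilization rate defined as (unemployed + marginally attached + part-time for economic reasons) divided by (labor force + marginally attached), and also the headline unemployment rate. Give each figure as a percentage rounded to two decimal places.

Labor force = 178.64 + 15.06 = 193.70 million.
Numerator = 15.06 + 3.27 + 7.85 = 26.18 million.
Denominator = 193.70 + 3.27 = 196.97 million.
Broad rate = 26.18 / 196.97 = 13.29%.
Headline unemployment rate = 15.06 / 193.70 = 7.77%.

Broad underutilization rate ≈ 13.29%; headline unemployment rate ≈ 7.77%.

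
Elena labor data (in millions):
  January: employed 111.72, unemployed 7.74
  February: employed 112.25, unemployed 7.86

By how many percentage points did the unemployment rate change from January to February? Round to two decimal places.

The unemployment rate changed by +0.06 percentage points.

January: labor force = 111.72 + 7.74 = 119.46; u = 7.74/119.46 = 6.48%.
February: labor force = 112.25 + 7.86 = 120.11; u = 7.86/120.11 = 6.54%.
Change = 6.54% − 6.48% = +0.06 pp.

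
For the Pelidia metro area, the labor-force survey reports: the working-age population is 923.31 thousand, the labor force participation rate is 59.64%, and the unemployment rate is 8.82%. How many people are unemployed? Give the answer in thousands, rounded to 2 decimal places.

Labor force = 0.5964 × 923.31 = 550.66 thousand.
Unemployed = 0.0882 × 550.66 ≈ 48.57 thousand.

About 48.57 thousand are unemployed.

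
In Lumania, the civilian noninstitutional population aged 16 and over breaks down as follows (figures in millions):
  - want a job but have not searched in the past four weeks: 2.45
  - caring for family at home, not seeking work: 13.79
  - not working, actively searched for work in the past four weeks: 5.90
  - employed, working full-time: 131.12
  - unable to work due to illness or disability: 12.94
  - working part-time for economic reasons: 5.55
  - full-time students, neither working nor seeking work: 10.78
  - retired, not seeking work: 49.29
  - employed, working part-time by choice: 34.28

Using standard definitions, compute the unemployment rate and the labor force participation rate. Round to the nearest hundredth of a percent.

Unemployment rate ≈ 3.34%; labor force participation rate ≈ 66.46%.

Employed = 131.12 + 5.55 + 34.28 = 170.95 million (anyone who worked, including part-time for economic reasons, counts as employed).
Unemployed = 5.90 million.
Labor force = 170.95 + 5.90 = 176.85 million.
Not in labor force = 2.45 + 13.79 + 12.94 + 10.78 + 49.29 = 89.25 million (those not working and not actively searching are outside the labor force — including those who want a job but have given up searching).
Civilian working-age population = 176.85 + 89.25 = 266.10 million.
Unemployment rate = 5.90 / 176.85 = 3.34%.
Labor force participation rate = 176.85 / 266.10 = 66.46%.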